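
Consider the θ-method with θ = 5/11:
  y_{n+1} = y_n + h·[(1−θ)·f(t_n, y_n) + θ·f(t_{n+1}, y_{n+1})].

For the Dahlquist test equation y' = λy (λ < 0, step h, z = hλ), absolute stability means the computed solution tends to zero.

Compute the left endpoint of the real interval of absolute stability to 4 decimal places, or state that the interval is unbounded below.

Test eqn y'=λy, z=hλ:
  y_{n+1} = y_n + z·[6/11·y_n + 5/11·y_{n+1}] ⇒ (1 − 5/11z)y_{n+1} = (1 + 6/11z)y_n
  ⇒ R(z) = (1 + 6/11z)/(1 − 5/11z).

Need |R(x)|<1, x<0.
x=-1.4: |R|=0.1444
R=−1: 1+6/11x = −1+5/11x ⇒ -1/11x=2 ⇒ x=2/(-1/11)=-22.0000
Confirm numerically:
  x=-19.236: |R|=0.97421 <1
  x=-17.118: |R|=0.94946 <1
  x=-13.811: |R|=0.89771 <1
  x=-10.862: |R|=0.82946 <1
  x=-22.568: |R|=1.00459 >1
  x=-22.515: |R|=1.00417 >1
Interval (-22.0000, 0).

left endpoint -22.0000.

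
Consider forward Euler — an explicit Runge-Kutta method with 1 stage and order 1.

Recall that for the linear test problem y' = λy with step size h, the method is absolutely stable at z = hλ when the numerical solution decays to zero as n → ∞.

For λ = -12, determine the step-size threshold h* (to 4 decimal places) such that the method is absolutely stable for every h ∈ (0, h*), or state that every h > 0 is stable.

Set f=λy, z=hλ:
  order 1, 1-stage ⇒ R(z)=1+z
  (e.g. R(-1.67)=-0.67000, |R|=0.67000)

Boundary: |R(x)|=1, x<0.
x=-1.67: |R|=0.6700
|R(-1.73)|=0.7300 |R(-1.5)|=0.5000 |R(-0.92)|=0.0800
Bisect:
  x_lo=-2.6472 |R|=1.6472  x_hi=-0.3147 |R|=0.6853
  mid=-1.48093 |R|=0.48093 →hi
  mid=-2.06404 |R|=1.06404 →lo
  mid=-1.77249 |R|=0.77249 →hi
  mid=-1.91827 |R|=0.91827 →hi
  mid=-1.99115 |R|=0.99115 →hi
  mid=-2.02760 |R|=1.02760 →lo
  mid=-2.00938 |R|=1.00938 →lo
  mid=-2.00027 |R|=1.00027 →lo
  ...
  [-2.00012,-1.99998] ⇒ x*=-2.0000
Interval (-2.0000, 0).

(-2.0000,0); λ=-12 ⇒ h* = 0.1667.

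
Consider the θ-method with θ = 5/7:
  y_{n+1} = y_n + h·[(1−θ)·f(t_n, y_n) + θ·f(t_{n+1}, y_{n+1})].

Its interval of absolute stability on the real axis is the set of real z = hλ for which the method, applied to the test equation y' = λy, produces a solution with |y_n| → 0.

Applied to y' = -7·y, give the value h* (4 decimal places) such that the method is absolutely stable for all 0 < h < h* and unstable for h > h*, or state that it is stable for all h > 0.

On y'=λy, z=hλ:
  y_{n+1} = y_n + z·[2/7·y_n + 5/7·y_{n+1}] ⇒ (1 − 5/7z)y_{n+1} = (1 + 2/7z)y_n
  ⇒ R(z) = (1 + 2/7z)/(1 − 5/7z).

Need |R(x)|<1, x<0.
x=-1.11: |R|=0.3809
x=-2: |R|=0.1765
x=-10: |R|=0.2281
x=-100: |R|=0.3807
θ=5/7≥1/2 ⇒ |1+2/7x|<|1−5/7x| ∀x<0 ⇒ interval (−∞,0).

interval (−∞, 0). Any h>0 works for λ=-7.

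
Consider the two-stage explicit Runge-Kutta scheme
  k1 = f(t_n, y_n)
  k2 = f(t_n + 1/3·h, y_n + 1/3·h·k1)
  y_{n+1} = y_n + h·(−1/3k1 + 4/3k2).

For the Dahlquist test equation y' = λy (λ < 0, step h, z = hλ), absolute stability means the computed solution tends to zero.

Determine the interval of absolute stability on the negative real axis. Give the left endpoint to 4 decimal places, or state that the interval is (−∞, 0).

(-2.2500, 0).

On y'=λy, z=hλ:
  k1=λy_n ⇒ h·k1=z·y_n;  k2=λ(1+1/3z)y_n ⇒ h·k2=z(1+1/3z)y_n
  y_{n+1}/y_n = 1 − 1/3z + 4/3z(1+1/3z) = 1 + z + 4/9z²
  Hence R(z) = 1 + z + 4/9z².

Find x<0 with |R(x)|<1.
x=-1.44: |R|=0.4816
R=1: x+4/9x²=0 ⇒ x=−9/4=-2.2500; min R=1−1/(4·4/9)=0.4375>−1
Confirm numerically:
  x=-2.215: |R|=0.96554 <1
  x=-2.092: |R|=0.85310 <1
  x=-1.762: |R|=0.61784 <1
  x=-2.642: |R|=1.46030 >1
  x=-2.545: |R|=1.33368 >1
  x=-2.457: |R|=1.22604 >1
Interval (-2.2500, 0).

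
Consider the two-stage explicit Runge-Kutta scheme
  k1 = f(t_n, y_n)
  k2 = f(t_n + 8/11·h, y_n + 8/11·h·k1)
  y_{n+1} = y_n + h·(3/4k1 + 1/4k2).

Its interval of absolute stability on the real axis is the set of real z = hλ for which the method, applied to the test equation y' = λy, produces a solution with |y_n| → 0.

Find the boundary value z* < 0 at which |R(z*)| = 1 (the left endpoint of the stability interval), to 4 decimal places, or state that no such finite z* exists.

With y'=λy (z=hλ):
  k1=λy_n ⇒ h·k1=z·y_n;  k2=λ(1+8/11z)y_n ⇒ h·k2=z(1+8/11z)y_n
  y_{n+1}/y_n = 1 + 3/4z + 1/4z(1+8/11z) = 1 + z + 2/11z²
  R(z) = 1 + z + 2/11z².

Boundary: |R(x)|=1, x<0.
x=-1.59: |R|=0.1303
R=1: x+2/11x²=0 ⇒ x=−11/2=-5.5000; min R=1−1/(4·2/11)=-0.3750>−1
Confirm numerically:
  x=-4.973: |R|=0.52350 <1
  x=-3.761: |R|=0.18916 <1
  x=-2.318: |R|=0.34107 <1
  x=-6.041: |R|=1.59421 >1
  x=-6.008: |R|=1.55492 >1
Interval (-5.5000, 0).

z* = -5.5000.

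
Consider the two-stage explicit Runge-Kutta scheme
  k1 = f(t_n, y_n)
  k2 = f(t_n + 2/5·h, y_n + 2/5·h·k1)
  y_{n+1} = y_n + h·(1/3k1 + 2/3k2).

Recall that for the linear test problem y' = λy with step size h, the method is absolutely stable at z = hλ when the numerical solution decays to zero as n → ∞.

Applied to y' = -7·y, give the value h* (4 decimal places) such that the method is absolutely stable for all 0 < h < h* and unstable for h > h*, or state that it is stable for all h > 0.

(-3.7500,0); λ=-7 ⇒ h* = (15/4)/7 = 0.5357.

Set f=λy, z=hλ:
  k1=λy_n ⇒ h·k1=z·y_n;  k2=λ(1+2/5z)y_n ⇒ h·k2=z(1+2/5z)y_n
  y_{n+1}/y_n = 1 + 1/3z + 2/3z(1+2/5z) = 1 + z + 4/15z²
  Hence R(z) = 1 + z + 4/15z².

Need |R(x)|<1, x<0.
x=-1.07: |R|=0.2353
R=1: x+4/15x²=0 ⇒ x=−15/4=-3.7500; min R=1−1/(4·4/15)=0.0625>−1
Confirm numerically:
  x=-3.457: |R|=0.72989 <1
  x=-3.162: |R|=0.50420 <1
  x=-1.867: |R|=0.06252 <1
  x=-1.742: |R|=0.06722 <1
  x=-4.223: |R|=1.53266 >1
  x=-4.169: |R|=1.46582 >1
Interval (-3.7500, 0).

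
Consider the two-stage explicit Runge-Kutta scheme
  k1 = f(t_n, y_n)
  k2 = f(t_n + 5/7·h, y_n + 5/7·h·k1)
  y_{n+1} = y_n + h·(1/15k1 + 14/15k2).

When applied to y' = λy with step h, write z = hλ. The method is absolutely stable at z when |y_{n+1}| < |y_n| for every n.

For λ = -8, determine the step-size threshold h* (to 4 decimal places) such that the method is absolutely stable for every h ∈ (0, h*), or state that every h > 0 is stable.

(-1.5000,0); λ=-8 ⇒ h* = (3/2)/8 = 0.1875.

On y'=λy, z=hλ:
  k1=λy_n ⇒ h·k1=z·y_n;  k2=λ(1+5/7z)y_n ⇒ h·k2=z(1+5/7z)y_n
  y_{n+1}/y_n = 1 + 1/15z + 14/15z(1+5/7z) = 1 + z + 2/3z²
  R(z) = 1 + z + 2/3z².

Need |R(x)|<1, x<0.
x=-0.96: |R|=0.6544
R=1: x+2/3x²=0 ⇒ x=−3/2=-1.5000; min R=1−1/(4·2/3)=0.6250>−1
Confirm numerically:
  x=-1.305: |R|=0.83035 <1
  x=-1.143: |R|=0.72797 <1
  x=-0.903: |R|=0.64061 <1
  x=-0.629: |R|=0.63476 <1
  x=-1.999: |R|=1.66500 >1
  x=-1.961: |R|=1.60268 >1
  x=-1.569: |R|=1.07217 >1
So |R|<1 on (-1.5000, 0).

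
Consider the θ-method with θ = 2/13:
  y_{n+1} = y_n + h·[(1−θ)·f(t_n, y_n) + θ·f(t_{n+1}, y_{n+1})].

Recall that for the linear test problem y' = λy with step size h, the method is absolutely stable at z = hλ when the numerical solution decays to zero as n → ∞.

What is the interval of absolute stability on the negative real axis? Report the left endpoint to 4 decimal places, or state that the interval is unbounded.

Set f=λy, z=hλ:
  y_{n+1} = y_n + z·[11/13·y_n + 2/13·y_{n+1}] ⇒ (1 − 2/13z)y_{n+1} = (1 + 11/13z)y_n
  ⇒ R(z) = (1 + 11/13z)/(1 − 2/13z).

Find x<0 with |R(x)|<1.
x=-0.38: |R|=0.6410
R=−1: 1+11/13x = −1+2/13x ⇒ -9/13x=2 ⇒ x=2/(-9/13)=-2.8889
Confirm numerically:
  x=-1.757: |R|=0.38313 <1
  x=-1.643: |R|=0.31149 <1
  x=-1.537: |R|=0.24306 <1
  x=-1.428: |R|=0.17079 <1
  x=-3.417: |R|=1.23964 >1
  x=-3.382: |R|=1.22455 >1
  x=-3.235: |R|=1.15999 >1
Stable set (-2.8889, 0).

z∈(-2.8889,0).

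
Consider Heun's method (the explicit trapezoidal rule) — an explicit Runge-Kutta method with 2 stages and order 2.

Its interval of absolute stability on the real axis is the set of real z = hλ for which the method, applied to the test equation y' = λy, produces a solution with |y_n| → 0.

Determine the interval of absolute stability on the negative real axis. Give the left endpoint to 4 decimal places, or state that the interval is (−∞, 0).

With y'=λy (z=hλ):
  order 2, 2-stage ⇒ R(z)=1+z+z^2/2
  (e.g. R(-0.77)=0.52645, |R|=0.52645)

Need |R(x)|<1, x<0.
x=-0.77: |R|=0.5264
|R(-2.22)|=1.2442 |R(-2.15)|=1.1612 |R(-0.76)|=0.5288
Bisect:
  x_lo=-2.3172 |R|=1.3675  x_hi=-0.3481 |R|=0.7125
  mid=-1.33266 |R|=0.55533 →hi
  mid=-1.82491 |R|=0.84024 →hi
  mid=-2.07104 |R|=1.07356 →lo
  mid=-1.94797 |R|=0.94933 →hi
  mid=-2.00950 |R|=1.00955 →lo
  mid=-1.97874 |R|=0.97896 →hi
  mid=-1.99412 |R|=0.99414 →hi
  mid=-2.00181 |R|=1.00181 →lo
  mid=-1.99797 |R|=0.99797 →hi
  ...
  [-2.00001,-1.99989] ⇒ x*=-2.0000
Interval (-2.0000, 0).

(-2.0000, 0).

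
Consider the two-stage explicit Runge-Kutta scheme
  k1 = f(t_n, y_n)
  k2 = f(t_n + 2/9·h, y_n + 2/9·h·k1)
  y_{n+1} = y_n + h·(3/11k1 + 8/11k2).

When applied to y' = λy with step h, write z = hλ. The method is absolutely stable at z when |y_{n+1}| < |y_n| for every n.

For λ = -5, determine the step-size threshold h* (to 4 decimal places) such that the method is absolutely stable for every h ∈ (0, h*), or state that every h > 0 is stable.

(-6.1875,0); λ=-5 ⇒ h* = (99/16)/5 = 1.2375.

Set f=λy, z=hλ:
  k1=λy_n ⇒ h·k1=z·y_n;  k2=λ(1+2/9z)y_n ⇒ h·k2=z(1+2/9z)y_n
  y_{n+1}/y_n = 1 + 3/11z + 8/11z(1+2/9z) = 1 + z + 16/99z²
  R(z) = 1 + z + 16/99z².

Need |R(x)|<1, x<0.
x=-0.36: |R|=0.6609
R=1: x+16/99x²=0 ⇒ x=−99/16=-6.1875; min R=1−1/(4·16/99)=-0.5469>−1
Confirm numerically:
  x=-5.947: |R|=0.76885 <1
  x=-5.660: |R|=0.51747 <1
  x=-5.452: |R|=0.35193 <1
  x=-3.513: |R|=0.51847 <1
  x=-6.622: |R|=1.46501 >1
  x=-6.526: |R|=1.35702 >1
  x=-6.401: |R|=1.22087 >1
Stable set (-6.1875, 0).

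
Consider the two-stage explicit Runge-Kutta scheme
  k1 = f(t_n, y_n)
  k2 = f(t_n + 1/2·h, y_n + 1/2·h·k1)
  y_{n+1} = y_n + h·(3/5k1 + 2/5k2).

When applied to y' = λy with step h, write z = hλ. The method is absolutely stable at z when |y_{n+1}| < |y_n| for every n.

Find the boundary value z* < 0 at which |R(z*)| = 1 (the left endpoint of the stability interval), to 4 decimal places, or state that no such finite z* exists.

z* = -5.0000.

On y'=λy, z=hλ:
  k1=λy_n ⇒ h·k1=z·y_n;  k2=λ(1+1/2z)y_n ⇒ h·k2=z(1+1/2z)y_n
  y_{n+1}/y_n = 1 + 3/5z + 2/5z(1+1/2z) = 1 + z + 1/5z²
  ⇒ R(z) = 1 + z + 1/5z².

Solve |R(x)|<1 on ℝ⁻.
x=-0.35: |R|=0.6745
R=1: x+1/5x²=0 ⇒ x=−5=-5.0000; min R=1−1/(4·1/5)=-0.2500>−1
Confirm numerically:
  x=-3.337: |R|=0.10989 <1
  x=-2.939: |R|=0.21146 <1
  x=-2.745: |R|=0.23799 <1
  x=-5.283: |R|=1.29902 >1
  x=-5.075: |R|=1.07613 >1
Stable set (-5.0000, 0).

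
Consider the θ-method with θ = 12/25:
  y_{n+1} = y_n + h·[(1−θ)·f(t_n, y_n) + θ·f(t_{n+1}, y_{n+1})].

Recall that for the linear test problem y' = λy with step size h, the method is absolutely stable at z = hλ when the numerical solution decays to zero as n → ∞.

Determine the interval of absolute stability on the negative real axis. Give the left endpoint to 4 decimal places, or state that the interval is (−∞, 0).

z∈(-50.0000,0).

With y'=λy (z=hλ):
  y_{n+1} = y_n + z·[13/25·y_n + 12/25·y_{n+1}] ⇒ (1 − 12/25z)y_{n+1} = (1 + 13/25z)y_n
  Hence R(z) = (1 + 13/25z)/(1 − 12/25z).

Need |R(x)|<1, x<0.
x=-0.67: |R|=0.4930
R=−1: 1+13/25x = −1+12/25x ⇒ -1/25x=2 ⇒ x=2/(-1/25)=-50.0000
Confirm numerically:
  x=-48.607: |R|=0.99771 <1
  x=-44.145: |R|=0.98945 <1
  x=-22.948: |R|=0.90994 <1
  x=-50.552: |R|=1.00087 >1
  x=-50.320: |R|=1.00051 >1
  x=-50.270: |R|=1.00043 >1
Interval (-50.0000, 0).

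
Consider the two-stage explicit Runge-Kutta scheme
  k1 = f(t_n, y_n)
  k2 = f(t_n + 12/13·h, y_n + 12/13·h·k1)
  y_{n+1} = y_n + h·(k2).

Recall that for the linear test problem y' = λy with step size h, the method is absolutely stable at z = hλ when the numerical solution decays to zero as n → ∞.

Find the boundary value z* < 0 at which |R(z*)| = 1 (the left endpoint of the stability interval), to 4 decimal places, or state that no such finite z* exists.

With y'=λy (z=hλ):
  k1=λy_n ⇒ h·k1=z·y_n;  k2=λ(1+12/13z)y_n ⇒ h·k2=z(1+12/13z)y_n
  y_{n+1}/y_n = 1 + z(1+12/13z) = 1 + z + 12/13z²
  so R(z) = 1 + z + 12/13z².

Boundary: |R(x)|=1, x<0.
x=-1.22: |R|=1.1539
R=1: x+12/13x²=0 ⇒ x=−13/12=-1.0833; min R=1−1/(4·12/13)=0.7292>−1
Confirm numerically:
  x=-0.911: |R|=0.85508 <1
  x=-0.710: |R|=0.75532 <1
  x=-0.628: |R|=0.73605 <1
  x=-0.525: |R|=0.72942 <1
  x=-1.455: |R|=1.49918 >1
  x=-1.443: |R|=1.47908 >1
  x=-1.257: |R|=1.20151 >1
Interval (-1.0833, 0).

left endpoint -1.0833.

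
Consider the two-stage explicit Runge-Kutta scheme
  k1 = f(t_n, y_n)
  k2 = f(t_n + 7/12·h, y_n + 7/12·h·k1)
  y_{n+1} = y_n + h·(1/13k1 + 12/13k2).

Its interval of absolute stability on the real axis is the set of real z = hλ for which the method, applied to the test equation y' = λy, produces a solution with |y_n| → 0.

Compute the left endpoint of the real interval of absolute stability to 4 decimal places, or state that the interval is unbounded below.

z* = -1.8571.

Set f=λy, z=hλ:
  k1=λy_n ⇒ h·k1=z·y_n;  k2=λ(1+7/12z)y_n ⇒ h·k2=z(1+7/12z)y_n
  y_{n+1}/y_n = 1 + 1/13z + 12/13z(1+7/12z) = 1 + z + 7/13z²
  R(z) = 1 + z + 7/13z².

Need |R(x)|<1, x<0.
x=-1.29: |R|=0.6061
R=1: x+7/13x²=0 ⇒ x=−13/7=-1.8571; min R=1−1/(4·7/13)=0.5357>−1
Confirm numerically:
  x=-1.827: |R|=0.97035 <1
  x=-1.713: |R|=0.86704 <1
  x=-1.595: |R|=0.77486 <1
  x=-2.080: |R|=1.24960 >1
  x=-2.053: |R|=1.21651 >1
Interval (-1.8571, 0).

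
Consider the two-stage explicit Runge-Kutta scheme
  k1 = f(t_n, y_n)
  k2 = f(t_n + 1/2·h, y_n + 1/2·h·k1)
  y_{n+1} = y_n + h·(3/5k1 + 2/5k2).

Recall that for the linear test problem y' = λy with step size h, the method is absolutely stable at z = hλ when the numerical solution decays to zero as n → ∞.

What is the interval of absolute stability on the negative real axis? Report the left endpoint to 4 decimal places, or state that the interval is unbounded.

z∈(-5.0000,0).

Set f=λy, z=hλ:
  k1=λy_n ⇒ h·k1=z·y_n;  k2=λ(1+1/2z)y_n ⇒ h·k2=z(1+1/2z)y_n
  y_{n+1}/y_n = 1 + 3/5z + 2/5z(1+1/2z) = 1 + z + 1/5z²
  so R(z) = 1 + z + 1/5z².

Solve |R(x)|<1 on ℝ⁻.
x=-0.93: |R|=0.2430
R=1: x+1/5x²=0 ⇒ x=−5=-5.0000; min R=1−1/(4·1/5)=-0.2500>−1
Confirm numerically:
  x=-4.669: |R|=0.69091 <1
  x=-4.156: |R|=0.29847 <1
  x=-3.701: |R|=0.03848 <1
  x=-3.135: |R|=0.16935 <1
  x=-5.534: |R|=1.59103 >1
  x=-5.511: |R|=1.56322 >1
  x=-5.317: |R|=1.33710 >1
Stable set (-5.0000, 0).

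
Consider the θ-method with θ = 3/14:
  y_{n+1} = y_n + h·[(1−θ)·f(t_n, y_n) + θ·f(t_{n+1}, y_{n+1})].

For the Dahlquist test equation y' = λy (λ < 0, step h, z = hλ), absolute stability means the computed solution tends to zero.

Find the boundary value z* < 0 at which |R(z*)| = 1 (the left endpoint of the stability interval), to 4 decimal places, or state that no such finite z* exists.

Test eqn y'=λy, z=hλ:
  y_{n+1} = y_n + z·[11/14·y_n + 3/14·y_{n+1}] ⇒ (1 − 3/14z)y_{n+1} = (1 + 11/14z)y_n
  ⇒ R(z) = (1 + 11/14z)/(1 − 3/14z).

Boundary: |R(x)|=1, x<0.
x=-1.38: |R|=0.0650
R=−1: 1+11/14x = −1+3/14x ⇒ -4/7x=2 ⇒ x=2/(-4/7)=-3.5000
Confirm numerically:
  x=-3.177: |R|=0.89019 <1
  x=-2.757: |R|=0.73311 <1
  x=-1.412: |R|=0.08401 <1
  x=-3.839: |R|=1.10628 >1
  x=-3.735: |R|=1.07459 >1
  x=-3.684: |R|=1.05876 >1
Stable set (-3.5000, 0).

z* = -3.5000.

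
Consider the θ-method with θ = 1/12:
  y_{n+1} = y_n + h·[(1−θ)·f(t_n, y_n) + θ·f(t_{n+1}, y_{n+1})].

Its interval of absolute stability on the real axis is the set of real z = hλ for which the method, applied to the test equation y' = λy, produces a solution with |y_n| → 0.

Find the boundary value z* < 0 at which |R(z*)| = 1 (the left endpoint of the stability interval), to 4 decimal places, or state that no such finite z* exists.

Test eqn y'=λy, z=hλ:
  y_{n+1} = y_n + z·[11/12·y_n + 1/12·y_{n+1}] ⇒ (1 − 1/12z)y_{n+1} = (1 + 11/12z)y_n
  Hence R(z) = (1 + 11/12z)/(1 − 1/12z).

Solve |R(x)|<1 on ℝ⁻.
x=-1.29: |R|=0.1648
R=−1: 1+11/12x = −1+1/12x ⇒ -5/6x=2 ⇒ x=2/(-5/6)=-2.4000
Confirm numerically:
  x=-1.986: |R|=0.70399 <1
  x=-1.670: |R|=0.46598 <1
  x=-1.460: |R|=0.30163 <1
  x=-2.909: |R|=1.34140 >1
  x=-2.672: |R|=1.18539 >1
Interval (-2.4000, 0).

left endpoint -2.4000.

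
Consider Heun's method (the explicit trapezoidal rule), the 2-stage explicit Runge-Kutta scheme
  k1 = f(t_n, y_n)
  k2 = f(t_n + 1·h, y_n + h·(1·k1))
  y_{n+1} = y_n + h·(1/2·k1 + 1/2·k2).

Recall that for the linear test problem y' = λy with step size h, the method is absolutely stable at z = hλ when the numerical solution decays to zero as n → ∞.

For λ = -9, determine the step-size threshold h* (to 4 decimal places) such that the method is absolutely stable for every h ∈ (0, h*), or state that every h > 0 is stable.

(-2.0000,0); λ=-9 ⇒ h* = 0.2222.

On y'=λy, z=hλ:
  order 2, 2-stage ⇒ R(z)=1+z+z^2/2
  (e.g. R(-1.25)=0.53125, |R|=0.53125)

Find x<0 with |R(x)|<1.
x=-1.25: |R|=0.5312
|R(-2.25)|=1.2812 |R(-1.05)|=0.5012 |R(-0.77)|=0.5264
Bisect:
  x_lo=-2.6274 |R|=1.8242  x_hi=-0.3099 |R|=0.7381
  mid=-1.46863 |R|=0.60981 →hi
  mid=-2.04800 |R|=1.04916 →lo
  mid=-1.75832 |R|=0.78752 →hi
  mid=-1.90316 |R|=0.90785 →hi
  mid=-1.97558 |R|=0.97588 →hi
  mid=-2.01179 |R|=1.01186 →lo
  mid=-1.99369 |R|=0.99371 →hi
  mid=-2.00274 |R|=1.00274 →lo
  ...
  [-2.00005,-1.99991] ⇒ x*=-2.0000
Stable set (-2.0000, 0).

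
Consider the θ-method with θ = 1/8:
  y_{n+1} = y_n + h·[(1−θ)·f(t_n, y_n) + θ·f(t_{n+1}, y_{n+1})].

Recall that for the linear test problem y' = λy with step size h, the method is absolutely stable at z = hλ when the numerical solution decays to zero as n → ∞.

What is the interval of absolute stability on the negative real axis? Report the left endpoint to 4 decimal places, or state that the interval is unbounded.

(-2.6667, 0).

Test eqn y'=λy, z=hλ:
  y_{n+1} = y_n + z·[7/8·y_n + 1/8·y_{n+1}] ⇒ (1 − 1/8z)y_{n+1} = (1 + 7/8z)y_n
  ⇒ R(z) = (1 + 7/8z)/(1 − 1/8z).

Boundary: |R(x)|=1, x<0.
x=-1.31: |R|=0.1257
R=−1: 1+7/8x = −1+1/8x ⇒ -3/4x=2 ⇒ x=2/(-3/4)=-2.6667
Confirm numerically:
  x=-2.502: |R|=0.90592 <1
  x=-1.631: |R|=0.35479 <1
  x=-1.152: |R|=0.00699 <1
  x=-2.769: |R|=1.05702 >1
  x=-2.755: |R|=1.04928 >1
  x=-2.704: |R|=1.02093 >1
Stable set (-2.6667, 0).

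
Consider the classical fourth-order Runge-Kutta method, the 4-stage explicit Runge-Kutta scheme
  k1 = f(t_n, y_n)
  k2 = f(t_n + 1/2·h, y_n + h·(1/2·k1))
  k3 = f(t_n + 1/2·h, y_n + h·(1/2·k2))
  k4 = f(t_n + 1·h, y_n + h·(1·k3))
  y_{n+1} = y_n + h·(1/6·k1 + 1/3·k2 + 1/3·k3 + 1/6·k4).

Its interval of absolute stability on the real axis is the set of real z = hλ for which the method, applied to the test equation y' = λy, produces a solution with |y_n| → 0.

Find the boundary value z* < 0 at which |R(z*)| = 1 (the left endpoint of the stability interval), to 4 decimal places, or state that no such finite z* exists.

With y'=λy (z=hλ):
  order 4, 4-stage ⇒ R(z)=1+z+z^2/2+z^3/6+z^4/24
  (e.g. R(-0.33)=0.71895, |R|=0.71895)

Solve |R(x)|<1 on ℝ⁻.
x=-0.33: |R|=0.7190
|R(-1.37)|=0.2867 |R(-1.23)|=0.3117 |R(-1.2)|=0.3184
Bisect:
  x_lo=-3.6126 |R|=3.1517  x_hi=-0.1039 |R|=0.9013
  mid=-1.85826 |R|=0.29567 →hi
  mid=-2.73542 |R|=0.92737 →hi
  mid=-3.17400 |R|=1.76264 →lo
  mid=-2.95471 |R|=1.28696 →lo
  mid=-2.84507 |R|=1.09392 →lo
  mid=-2.79024 |R|=1.00749 →lo
  mid=-2.76283 |R|=0.96666 →hi
  ...
  [-2.78532,-2.78510] ⇒ x*=-2.7853
So |R|<1 on (-2.7853, 0).

z* = -2.7853.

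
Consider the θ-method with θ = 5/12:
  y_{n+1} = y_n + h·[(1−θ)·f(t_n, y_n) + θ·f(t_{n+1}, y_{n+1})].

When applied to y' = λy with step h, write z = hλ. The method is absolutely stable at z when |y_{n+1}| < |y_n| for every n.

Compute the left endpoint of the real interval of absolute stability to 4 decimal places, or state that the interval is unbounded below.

Set f=λy, z=hλ:
  y_{n+1} = y_n + z·[7/12·y_n + 5/12·y_{n+1}] ⇒ (1 − 5/12z)y_{n+1} = (1 + 7/12z)y_n
  R(z) = (1 + 7/12z)/(1 − 5/12z).

Solve |R(x)|<1 on ℝ⁻.
x=-1.61: |R|=0.0364
R=−1: 1+7/12x = −1+5/12x ⇒ -1/6x=2 ⇒ x=2/(-1/6)=-12.0000
Confirm numerically:
  x=-11.715: |R|=0.99192 <1
  x=-10.623: |R|=0.95771 <1
  x=-9.265: |R|=0.90622 <1
  x=-5.416: |R|=0.66305 <1
  x=-12.548: |R|=1.01466 >1
  x=-12.098: |R|=1.00270 >1
Stable set (-12.0000, 0).

z* = -12.0000.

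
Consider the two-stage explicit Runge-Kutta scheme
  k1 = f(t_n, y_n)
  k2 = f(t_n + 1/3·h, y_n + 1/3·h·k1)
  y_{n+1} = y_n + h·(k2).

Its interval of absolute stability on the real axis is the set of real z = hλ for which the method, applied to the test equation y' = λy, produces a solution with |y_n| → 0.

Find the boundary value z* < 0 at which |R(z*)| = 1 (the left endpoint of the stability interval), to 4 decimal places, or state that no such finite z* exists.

On y'=λy, z=hλ:
  k1=λy_n ⇒ h·k1=z·y_n;  k2=λ(1+1/3z)y_n ⇒ h·k2=z(1+1/3z)y_n
  y_{n+1}/y_n = 1 + z(1+1/3z) = 1 + z + 1/3z²
  so R(z) = 1 + z + 1/3z².

Boundary: |R(x)|=1, x<0.
x=-1.44: |R|=0.2512
R=1: x+1/3x²=0 ⇒ x=−3=-3.0000; min R=1−1/(4·1/3)=0.2500>−1
Confirm numerically:
  x=-2.744: |R|=0.76585 <1
  x=-2.391: |R|=0.51463 <1
  x=-1.876: |R|=0.29713 <1
  x=-1.844: |R|=0.28945 <1
  x=-3.561: |R|=1.66591 >1
  x=-3.064: |R|=1.06537 >1
So |R|<1 on (-3.0000, 0).

left endpoint -3.0000.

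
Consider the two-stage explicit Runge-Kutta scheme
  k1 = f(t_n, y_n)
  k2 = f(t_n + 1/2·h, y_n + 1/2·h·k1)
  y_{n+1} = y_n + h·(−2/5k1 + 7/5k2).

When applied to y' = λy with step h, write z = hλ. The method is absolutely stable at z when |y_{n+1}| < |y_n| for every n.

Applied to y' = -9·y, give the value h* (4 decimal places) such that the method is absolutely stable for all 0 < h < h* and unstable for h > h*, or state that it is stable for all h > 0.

(-1.4286,0); λ=-9 ⇒ h* = (10/7)/9 = 0.1587.

Set f=λy, z=hλ:
  k1=λy_n ⇒ h·k1=z·y_n;  k2=λ(1+1/2z)y_n ⇒ h·k2=z(1+1/2z)y_n
  y_{n+1}/y_n = 1 − 2/5z + 7/5z(1+1/2z) = 1 + z + 7/10z²
  R(z) = 1 + z + 7/10z².

Solve |R(x)|<1 on ℝ⁻.
x=-0.56: |R|=0.6595
R=1: x+7/10x²=0 ⇒ x=−10/7=-1.4286; min R=1−1/(4·7/10)=0.6429>−1
Confirm numerically:
  x=-1.400: |R|=0.97200 <1
  x=-1.094: |R|=0.74379 <1
  x=-1.001: |R|=0.70040 <1
  x=-0.921: |R|=0.67277 <1
  x=-1.951: |R|=1.71348 >1
  x=-1.892: |R|=1.61376 >1
  x=-1.722: |R|=1.35370 >1
So |R|<1 on (-1.4286, 0).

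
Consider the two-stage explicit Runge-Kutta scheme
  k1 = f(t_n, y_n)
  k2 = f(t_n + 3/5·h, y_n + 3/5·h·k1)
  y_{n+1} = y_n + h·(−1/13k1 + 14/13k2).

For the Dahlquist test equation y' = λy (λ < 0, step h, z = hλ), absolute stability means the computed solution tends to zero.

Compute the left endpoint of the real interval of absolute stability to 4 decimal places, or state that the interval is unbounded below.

z* = -1.5476.

Test eqn y'=λy, z=hλ:
  k1=λy_n ⇒ h·k1=z·y_n;  k2=λ(1+3/5z)y_n ⇒ h·k2=z(1+3/5z)y_n
  y_{n+1}/y_n = 1 − 1/13z + 14/13z(1+3/5z) = 1 + z + 42/65z²
  ⇒ R(z) = 1 + z + 42/65z².

Find x<0 with |R(x)|<1.
x=-0.97: |R|=0.6380
R=1: x+42/65x²=0 ⇒ x=−65/42=-1.5476; min R=1−1/(4·42/65)=0.6131>−1
Confirm numerically:
  x=-1.473: |R|=0.92898 <1
  x=-1.428: |R|=0.88963 <1
  x=-0.842: |R|=0.61610 <1
  x=-2.024: |R|=1.62302 >1
  x=-1.900: |R|=1.43262 >1
  x=-1.609: |R|=1.06382 >1
So |R|<1 on (-1.5476, 0).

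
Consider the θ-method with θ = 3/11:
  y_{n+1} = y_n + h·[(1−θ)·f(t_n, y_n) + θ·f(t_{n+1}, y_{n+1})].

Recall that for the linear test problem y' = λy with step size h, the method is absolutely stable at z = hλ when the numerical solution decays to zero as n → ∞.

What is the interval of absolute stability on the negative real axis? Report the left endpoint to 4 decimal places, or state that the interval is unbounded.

(-4.4000, 0).

Test eqn y'=λy, z=hλ:
  y_{n+1} = y_n + z·[8/11·y_n + 3/11·y_{n+1}] ⇒ (1 − 3/11z)y_{n+1} = (1 + 8/11z)y_n
  so R(z) = (1 + 8/11z)/(1 − 3/11z).

Solve |R(x)|<1 on ℝ⁻.
x=-0.46: |R|=0.5913
R=−1: 1+8/11x = −1+3/11x ⇒ -5/11x=2 ⇒ x=2/(-5/11)=-4.4000
Confirm numerically:
  x=-3.333: |R|=0.74594 <1
  x=-2.256: |R|=0.39667 <1
  x=-1.935: |R|=0.26659 <1
  x=-4.781: |R|=1.07517 >1
  x=-4.697: |R|=1.05918 >1
So |R|<1 on (-4.4000, 0).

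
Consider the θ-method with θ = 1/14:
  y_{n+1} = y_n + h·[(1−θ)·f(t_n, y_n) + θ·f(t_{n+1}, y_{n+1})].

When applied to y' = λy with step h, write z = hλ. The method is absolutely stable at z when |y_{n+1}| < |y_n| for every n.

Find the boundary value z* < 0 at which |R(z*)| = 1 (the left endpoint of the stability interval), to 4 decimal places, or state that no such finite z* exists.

left endpoint -2.3333.

Test eqn y'=λy, z=hλ:
  y_{n+1} = y_n + z·[13/14·y_n + 1/14·y_{n+1}] ⇒ (1 − 1/14z)y_{n+1} = (1 + 13/14z)y_n
  Hence R(z) = (1 + 13/14z)/(1 − 1/14z).

Need |R(x)|<1, x<0.
x=-1.42: |R|=0.2892
R=−1: 1+13/14x = −1+1/14x ⇒ -6/7x=2 ⇒ x=2/(-6/7)=-2.3333
Confirm numerically:
  x=-1.466: |R|=0.32704 <1
  x=-1.460: |R|=0.32212 <1
  x=-1.200: |R|=0.10526 <1
  x=-1.009: |R|=0.05883 <1
  x=-2.752: |R|=1.29990 >1
  x=-2.745: |R|=1.29501 >1
  x=-2.683: |R|=1.25151 >1
Interval (-2.3333, 0).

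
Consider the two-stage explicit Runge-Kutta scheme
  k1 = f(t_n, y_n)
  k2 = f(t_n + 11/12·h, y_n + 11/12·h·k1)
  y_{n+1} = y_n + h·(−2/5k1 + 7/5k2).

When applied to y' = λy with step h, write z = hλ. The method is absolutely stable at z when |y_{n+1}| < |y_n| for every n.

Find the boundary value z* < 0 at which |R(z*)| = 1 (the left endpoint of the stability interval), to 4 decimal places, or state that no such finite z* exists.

Test eqn y'=λy, z=hλ:
  k1=λy_n ⇒ h·k1=z·y_n;  k2=λ(1+11/12z)y_n ⇒ h·k2=z(1+11/12z)y_n
  y_{n+1}/y_n = 1 − 2/5z + 7/5z(1+11/12z) = 1 + z + 77/60z²
  so R(z) = 1 + z + 77/60z².

Boundary: |R(x)|=1, x<0.
x=-0.51: |R|=0.8238
R=1: x+77/60x²=0 ⇒ x=−60/77=-0.7792; min R=1−1/(4·77/60)=0.8052>−1
Confirm numerically:
  x=-0.561: |R|=0.84289 <1
  x=-0.544: |R|=0.83578 <1
  x=-0.417: |R|=0.80616 <1
  x=-1.331: |R|=1.94250 >1
  x=-0.867: |R|=1.09767 >1
Stable set (-0.7792, 0).

z* = -0.7792.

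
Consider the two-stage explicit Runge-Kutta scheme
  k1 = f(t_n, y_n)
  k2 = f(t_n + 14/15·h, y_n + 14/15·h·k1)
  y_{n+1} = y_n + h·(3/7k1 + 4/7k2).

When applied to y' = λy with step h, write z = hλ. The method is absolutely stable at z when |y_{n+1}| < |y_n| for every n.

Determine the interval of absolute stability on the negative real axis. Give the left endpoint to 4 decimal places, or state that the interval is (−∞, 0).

Set f=λy, z=hλ:
  k1=λy_n ⇒ h·k1=z·y_n;  k2=λ(1+14/15z)y_n ⇒ h·k2=z(1+14/15z)y_n
  y_{n+1}/y_n = 1 + 3/7z + 4/7z(1+14/15z) = 1 + z + 8/15z²
  ⇒ R(z) = 1 + z + 8/15z².

Solve |R(x)|<1 on ℝ⁻.
x=-1.77: |R|=0.9009
R=1: x+8/15x²=0 ⇒ x=−15/8=-1.8750; min R=1−1/(4·8/15)=0.5312>−1
Confirm numerically:
  x=-1.456: |R|=0.67463 <1
  x=-1.178: |R|=0.56210 <1
  x=-0.933: |R|=0.53126 <1
  x=-0.931: |R|=0.53127 <1
  x=-2.407: |R|=1.68295 >1
  x=-2.344: |R|=1.58631 >1
So |R|<1 on (-1.8750, 0).

(-1.8750, 0).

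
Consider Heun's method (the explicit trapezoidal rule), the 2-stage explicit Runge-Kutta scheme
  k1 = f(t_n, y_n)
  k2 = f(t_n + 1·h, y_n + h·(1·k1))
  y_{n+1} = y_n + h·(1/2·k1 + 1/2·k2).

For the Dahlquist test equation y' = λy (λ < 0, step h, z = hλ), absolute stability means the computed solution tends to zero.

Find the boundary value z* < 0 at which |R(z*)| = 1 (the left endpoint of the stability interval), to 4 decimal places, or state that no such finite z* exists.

With y'=λy (z=hλ):
  order 2, 2-stage ⇒ R(z)=1+z+z^2/2
  (e.g. R(-1.03)=0.50045, |R|=0.50045)

Boundary: |R(x)|=1, x<0.
x=-1.03: |R|=0.5005
|R(-2.12)|=1.1272 |R(-1.31)|=0.5481 |R(-0.59)|=0.5840
Bisect:
  x_lo=-2.3629 |R|=1.4287  x_hi=-0.1789 |R|=0.8371
  mid=-1.27086 |R|=0.53668 →hi
  mid=-1.81687 |R|=0.83363 →hi
  mid=-2.08987 |R|=1.09390 →lo
  mid=-1.95337 |R|=0.95445 →hi
  mid=-2.02162 |R|=1.02185 →lo
  mid=-1.98749 |R|=0.98757 →hi
  mid=-2.00455 |R|=1.00456 →lo
  ...
  [-2.00002,-1.99989] ⇒ x*=-2.0000
Interval (-2.0000, 0).

z* = -2.0000.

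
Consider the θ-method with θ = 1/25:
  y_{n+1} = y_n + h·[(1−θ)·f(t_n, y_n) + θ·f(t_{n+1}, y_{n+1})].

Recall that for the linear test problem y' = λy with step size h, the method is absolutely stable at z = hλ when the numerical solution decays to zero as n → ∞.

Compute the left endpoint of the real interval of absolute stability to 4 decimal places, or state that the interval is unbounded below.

z* = -2.1739.

Test eqn y'=λy, z=hλ:
  y_{n+1} = y_n + z·[24/25·y_n + 1/25·y_{n+1}] ⇒ (1 − 1/25z)y_{n+1} = (1 + 24/25z)y_n
  Hence R(z) = (1 + 24/25z)/(1 − 1/25z).

Solve |R(x)|<1 on ℝ⁻.
x=-0.33: |R|=0.6743
R=−1: 1+24/25x = −1+1/25x ⇒ -23/25x=2 ⇒ x=2/(-23/25)=-2.1739
Confirm numerically:
  x=-2.046: |R|=0.89122 <1
  x=-1.877: |R|=0.74592 <1
  x=-1.172: |R|=0.11952 <1
  x=-0.998: |R|=0.04031 <1
  x=-2.772: |R|=1.49532 >1
  x=-2.763: |R|=1.48802 >1
  x=-2.649: |R|=1.39520 >1
So |R|<1 on (-2.1739, 0).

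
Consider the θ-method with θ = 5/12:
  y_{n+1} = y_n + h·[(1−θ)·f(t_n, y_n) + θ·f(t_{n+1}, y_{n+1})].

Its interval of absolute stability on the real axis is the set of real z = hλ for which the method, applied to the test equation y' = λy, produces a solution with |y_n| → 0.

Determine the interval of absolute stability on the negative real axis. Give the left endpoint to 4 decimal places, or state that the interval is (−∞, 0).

z∈(-12.0000,0).

Test eqn y'=λy, z=hλ:
  y_{n+1} = y_n + z·[7/12·y_n + 5/12·y_{n+1}] ⇒ (1 − 5/12z)y_{n+1} = (1 + 7/12z)y_n
  ⇒ R(z) = (1 + 7/12z)/(1 − 5/12z).

Find x<0 with |R(x)|<1.
x=-1.73: |R|=0.0053
R=−1: 1+7/12x = −1+5/12x ⇒ -1/6x=2 ⇒ x=2/(-1/6)=-12.0000
Confirm numerically:
  x=-10.544: |R|=0.95501 <1
  x=-7.655: |R|=0.82715 <1
  x=-6.652: |R|=0.76368 <1
  x=-6.589: |R|=0.75922 <1
  x=-12.532: |R|=1.01425 >1
  x=-12.183: |R|=1.00502 >1
  x=-12.058: |R|=1.00160 >1
So |R|<1 on (-12.0000, 0).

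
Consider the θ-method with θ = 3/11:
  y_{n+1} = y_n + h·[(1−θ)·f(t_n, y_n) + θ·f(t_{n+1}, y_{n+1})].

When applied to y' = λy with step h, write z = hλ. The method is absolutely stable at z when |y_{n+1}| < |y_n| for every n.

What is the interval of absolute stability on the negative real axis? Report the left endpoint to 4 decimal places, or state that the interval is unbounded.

(-4.4000, 0).

With y'=λy (z=hλ):
  y_{n+1} = y_n + z·[8/11·y_n + 3/11·y_{n+1}] ⇒ (1 − 3/11z)y_{n+1} = (1 + 8/11z)y_n
  so R(z) = (1 + 8/11z)/(1 − 3/11z).

Need |R(x)|<1, x<0.
x=-0.84: |R|=0.3166
R=−1: 1+8/11x = −1+3/11x ⇒ -5/11x=2 ⇒ x=2/(-5/11)=-4.4000
Confirm numerically:
  x=-4.376: |R|=0.99503 <1
  x=-4.073: |R|=0.92958 <1
  x=-3.437: |R|=0.77406 <1
  x=-3.017: |R|=0.65513 <1
  x=-4.779: |R|=1.07479 >1
  x=-4.683: |R|=1.05649 >1
  x=-4.502: |R|=1.02081 >1
Stable set (-4.4000, 0).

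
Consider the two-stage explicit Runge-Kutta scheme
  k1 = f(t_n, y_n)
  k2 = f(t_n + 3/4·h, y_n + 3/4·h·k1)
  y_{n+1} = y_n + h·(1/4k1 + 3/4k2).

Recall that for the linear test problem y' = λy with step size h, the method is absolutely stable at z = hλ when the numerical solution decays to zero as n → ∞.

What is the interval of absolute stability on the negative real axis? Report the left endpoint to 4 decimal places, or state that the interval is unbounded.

With y'=λy (z=hλ):
  k1=λy_n ⇒ h·k1=z·y_n;  k2=λ(1+3/4z)y_n ⇒ h·k2=z(1+3/4z)y_n
  y_{n+1}/y_n = 1 + 1/4z + 3/4z(1+3/4z) = 1 + z + 9/16z²
  ⇒ R(z) = 1 + z + 9/16z².

Solve |R(x)|<1 on ℝ⁻.
x=-1.39: |R|=0.6968
R=1: x+9/16x²=0 ⇒ x=−16/9=-1.7778; min R=1−1/(4·9/16)=0.5556>−1
Confirm numerically:
  x=-1.737: |R|=0.96016 <1
  x=-1.730: |R|=0.95351 <1
  x=-1.219: |R|=0.61685 <1
  x=-2.165: |R|=1.47156 >1
  x=-1.912: |R|=1.14436 >1
Stable set (-1.7778, 0).

(-1.7778, 0).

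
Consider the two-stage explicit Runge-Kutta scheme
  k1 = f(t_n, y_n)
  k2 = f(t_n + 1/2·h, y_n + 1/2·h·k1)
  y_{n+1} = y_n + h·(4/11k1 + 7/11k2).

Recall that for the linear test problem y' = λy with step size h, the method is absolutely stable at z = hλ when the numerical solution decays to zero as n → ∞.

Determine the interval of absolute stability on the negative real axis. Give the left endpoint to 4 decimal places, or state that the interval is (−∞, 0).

(-3.1429, 0).

Set f=λy, z=hλ:
  k1=λy_n ⇒ h·k1=z·y_n;  k2=λ(1+1/2z)y_n ⇒ h·k2=z(1+1/2z)y_n
  y_{n+1}/y_n = 1 + 4/11z + 7/11z(1+1/2z) = 1 + z + 7/22z²
  so R(z) = 1 + z + 7/22z².

Boundary: |R(x)|=1, x<0.
x=-0.47: |R|=0.6003
R=1: x+7/22x²=0 ⇒ x=−22/7=-3.1429; min R=1−1/(4·7/22)=0.2143>−1
Confirm numerically:
  x=-1.859: |R|=0.24060 <1
  x=-1.762: |R|=0.22584 <1
  x=-1.523: |R|=0.21503 <1
  x=-3.730: |R|=1.69683 >1
  x=-3.432: |R|=1.31574 >1
  x=-3.294: |R|=1.15841 >1
So |R|<1 on (-3.1429, 0).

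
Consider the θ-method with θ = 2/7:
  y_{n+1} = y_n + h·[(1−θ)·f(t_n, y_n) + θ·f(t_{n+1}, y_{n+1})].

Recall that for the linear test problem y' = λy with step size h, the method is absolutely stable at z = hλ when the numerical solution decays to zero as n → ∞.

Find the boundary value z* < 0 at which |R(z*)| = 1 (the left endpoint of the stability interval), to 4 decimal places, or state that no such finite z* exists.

z* = -4.6667.

Set f=λy, z=hλ:
  y_{n+1} = y_n + z·[5/7·y_n + 2/7·y_{n+1}] ⇒ (1 − 2/7z)y_{n+1} = (1 + 5/7z)y_n
  R(z) = (1 + 5/7z)/(1 − 2/7z).

Find x<0 with |R(x)|<1.
x=-1.05: |R|=0.1923
R=−1: 1+5/7x = −1+2/7x ⇒ -3/7x=2 ⇒ x=2/(-3/7)=-4.6667
Confirm numerically:
  x=-4.353: |R|=0.94009 <1
  x=-2.386: |R|=0.41879 <1
  x=-2.290: |R|=0.38428 <1
  x=-5.056: |R|=1.06826 >1
  x=-4.991: |R|=1.05730 >1
  x=-4.765: |R|=1.01785 >1
Stable set (-4.6667, 0).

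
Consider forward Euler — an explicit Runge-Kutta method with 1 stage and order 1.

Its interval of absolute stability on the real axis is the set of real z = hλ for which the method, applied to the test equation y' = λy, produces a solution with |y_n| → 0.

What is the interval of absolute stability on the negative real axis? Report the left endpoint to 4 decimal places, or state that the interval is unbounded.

Test eqn y'=λy, z=hλ:
  order 1, 1-stage ⇒ R(z)=1+z
  (e.g. R(-0.72)=0.28000, |R|=0.28000)

Boundary: |R(x)|=1, x<0.
x=-0.72: |R|=0.2800
|R(-1.87)|=0.8700 |R(-1.32)|=0.3200 |R(-1.18)|=0.1800
Bisect:
  x_lo=-2.4797 |R|=1.4797  x_hi=-0.2376 |R|=0.7624
  mid=-1.35864 |R|=0.35864 →hi
  mid=-1.91919 |R|=0.91919 →hi
  mid=-2.19946 |R|=1.19946 →lo
  mid=-2.05932 |R|=1.05932 →lo
  mid=-1.98926 |R|=0.98926 →hi
  mid=-2.02429 |R|=1.02429 →lo
  mid=-2.00677 |R|=1.00677 →lo
  mid=-1.99802 |R|=0.99802 →hi
  ...
  [-2.00007,-1.99993] ⇒ x*=-2.0000
Interval (-2.0000, 0).

z∈(-2.0000,0).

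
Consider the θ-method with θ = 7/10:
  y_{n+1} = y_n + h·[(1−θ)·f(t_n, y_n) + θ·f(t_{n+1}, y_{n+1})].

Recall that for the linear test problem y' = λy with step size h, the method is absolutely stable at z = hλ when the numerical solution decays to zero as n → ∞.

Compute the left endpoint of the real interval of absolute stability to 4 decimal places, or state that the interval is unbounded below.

unbounded; (−∞, 0).

With y'=λy (z=hλ):
  y_{n+1} = y_n + z·[3/10·y_n + 7/10·y_{n+1}] ⇒ (1 − 7/10z)y_{n+1} = (1 + 3/10z)y_n
  Hence R(z) = (1 + 3/10z)/(1 − 7/10z).

Find x<0 with |R(x)|<1.
x=-0.43: |R|=0.6695
x=-2: |R|=0.1667
x=-10: |R|=0.2500
x=-100: |R|=0.4085
θ=7/10≥1/2 ⇒ |1+3/10x|<|1−7/10x| ∀x<0 ⇒ stable on all of ℝ⁻.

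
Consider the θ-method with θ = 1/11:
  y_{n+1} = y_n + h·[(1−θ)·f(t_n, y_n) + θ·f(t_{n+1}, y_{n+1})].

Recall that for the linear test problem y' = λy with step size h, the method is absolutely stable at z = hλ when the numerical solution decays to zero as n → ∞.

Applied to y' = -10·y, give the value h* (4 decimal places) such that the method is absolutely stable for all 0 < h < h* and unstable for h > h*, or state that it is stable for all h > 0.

(-2.4444,0); λ=-10 ⇒ h* = (22/9)/10 = 0.2444.

With y'=λy (z=hλ):
  y_{n+1} = y_n + z·[10/11·y_n + 1/11·y_{n+1}] ⇒ (1 − 1/11z)y_{n+1} = (1 + 10/11z)y_n
  so R(z) = (1 + 10/11z)/(1 − 1/11z).

Solve |R(x)|<1 on ℝ⁻.
x=-0.68: |R|=0.3596
R=−1: 1+10/11x = −1+1/11x ⇒ -9/11x=2 ⇒ x=2/(-9/11)=-2.4444
Confirm numerically:
  x=-1.865: |R|=0.59464 <1
  x=-1.731: |R|=0.49564 <1
  x=-1.235: |R|=0.11034 <1
  x=-1.230: |R|=0.10630 <1
  x=-2.636: |R|=1.12643 >1
  x=-2.630: |R|=1.12252 >1
  x=-2.466: |R|=1.01441 >1
So |R|<1 on (-2.4444, 0).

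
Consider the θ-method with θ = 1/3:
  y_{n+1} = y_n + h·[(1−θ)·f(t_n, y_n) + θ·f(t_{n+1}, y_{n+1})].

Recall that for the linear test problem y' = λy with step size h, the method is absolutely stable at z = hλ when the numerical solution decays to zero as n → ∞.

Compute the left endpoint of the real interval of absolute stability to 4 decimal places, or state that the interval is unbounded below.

z* = -6.0000.

Test eqn y'=λy, z=hλ:
  y_{n+1} = y_n + z·[2/3·y_n + 1/3·y_{n+1}] ⇒ (1 − 1/3z)y_{n+1} = (1 + 2/3z)y_n
  R(z) = (1 + 2/3z)/(1 − 1/3z).

Need |R(x)|<1, x<0.
x=-1.45: |R|=0.0225
R=−1: 1+2/3x = −1+1/3x ⇒ -1/3x=2 ⇒ x=2/(-1/3)=-6.0000
Confirm numerically:
  x=-3.967: |R|=0.70820 <1
  x=-3.131: |R|=0.53205 <1
  x=-2.497: |R|=0.36274 <1
  x=-6.171: |R|=1.01865 >1
  x=-6.059: |R|=1.00651 >1
Stable set (-6.0000, 0).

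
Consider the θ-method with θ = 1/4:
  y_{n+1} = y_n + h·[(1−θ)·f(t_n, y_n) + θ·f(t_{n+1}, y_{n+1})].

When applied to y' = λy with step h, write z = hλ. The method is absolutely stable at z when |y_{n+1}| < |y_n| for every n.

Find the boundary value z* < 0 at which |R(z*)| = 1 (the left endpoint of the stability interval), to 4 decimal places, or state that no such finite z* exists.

Test eqn y'=λy, z=hλ:
  y_{n+1} = y_n + z·[3/4·y_n + 1/4·y_{n+1}] ⇒ (1 − 1/4z)y_{n+1} = (1 + 3/4z)y_n
  ⇒ R(z) = (1 + 3/4z)/(1 − 1/4z).

Boundary: |R(x)|=1, x<0.
x=-1.61: |R|=0.1480
R=−1: 1+3/4x = −1+1/4x ⇒ -1/2x=2 ⇒ x=2/(-1/2)=-4.0000
Confirm numerically:
  x=-3.722: |R|=0.92800 <1
  x=-2.482: |R|=0.53163 <1
  x=-2.228: |R|=0.43096 <1
  x=-1.680: |R|=0.18310 <1
  x=-4.582: |R|=1.13563 >1
  x=-4.489: |R|=1.11521 >1
  x=-4.225: |R|=1.05471 >1
So |R|<1 on (-4.0000, 0).

left endpoint -4.0000.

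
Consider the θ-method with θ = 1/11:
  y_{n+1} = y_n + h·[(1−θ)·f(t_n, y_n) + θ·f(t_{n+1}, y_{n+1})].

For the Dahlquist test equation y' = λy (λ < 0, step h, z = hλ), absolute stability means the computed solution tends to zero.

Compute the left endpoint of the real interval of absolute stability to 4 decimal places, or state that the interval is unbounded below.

Test eqn y'=λy, z=hλ:
  y_{n+1} = y_n + z·[10/11·y_n + 1/11·y_{n+1}] ⇒ (1 − 1/11z)y_{n+1} = (1 + 10/11z)y_n
  so R(z) = (1 + 10/11z)/(1 − 1/11z).

Find x<0 with |R(x)|<1.
x=-1.74: |R|=0.5024
R=−1: 1+10/11x = −1+1/11x ⇒ -9/11x=2 ⇒ x=2/(-9/11)=-2.4444
Confirm numerically:
  x=-1.487: |R|=0.30992 <1
  x=-1.273: |R|=0.14096 <1
  x=-1.231: |R|=0.10710 <1
  x=-3.015: |R|=1.36639 >1
  x=-2.709: |R|=1.17368 >1
Interval (-2.4444, 0).

left endpoint -2.4444.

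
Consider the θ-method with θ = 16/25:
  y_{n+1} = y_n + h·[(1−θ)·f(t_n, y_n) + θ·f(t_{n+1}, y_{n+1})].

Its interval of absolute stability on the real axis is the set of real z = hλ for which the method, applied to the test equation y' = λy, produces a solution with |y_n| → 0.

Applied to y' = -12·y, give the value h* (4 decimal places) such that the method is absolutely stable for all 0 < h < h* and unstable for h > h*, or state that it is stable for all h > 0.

unbounded; (−∞, 0). Any h>0 works for λ=-12.

Set f=λy, z=hλ:
  y_{n+1} = y_n + z·[9/25·y_n + 16/25·y_{n+1}] ⇒ (1 − 16/25z)y_{n+1} = (1 + 9/25z)y_n
  Hence R(z) = (1 + 9/25z)/(1 − 16/25z).

Solve |R(x)|<1 on ℝ⁻.
x=-0.84: |R|=0.4537
x=-2: |R|=0.1228
x=-10: |R|=0.3514
x=-100: |R|=0.5385
θ=16/25≥1/2 ⇒ |1+9/25x|<|1−16/25x| ∀x<0 ⇒ stable on all of ℝ⁻.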